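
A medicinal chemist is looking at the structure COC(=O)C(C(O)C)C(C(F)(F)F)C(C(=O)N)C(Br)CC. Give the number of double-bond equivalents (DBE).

Molecular formula: C12H19BrF3NO4.
DoU = (2C + 2 + N − H − X) / 2, where X is the halogen count and O/S are ignored.
    = (2·12 + 2 + 1 − 19 − 4) / 2 = 4 / 2 = 2.

2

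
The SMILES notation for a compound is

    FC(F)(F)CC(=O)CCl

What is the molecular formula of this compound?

Walk through each heavy atom and fill implicit hydrogens from standard valence (C 4, N 3, O 2, S 2, halogen 1):
  atom 1: F (halogen, monovalent) → 0 H
  atom 2: C, bond orders sum to 4 (valence 4) → 0 H
  atom 3: F (halogen, monovalent) → 0 H
  atom 4: F (halogen, monovalent) → 0 H
  atom 5: C, bond orders sum to 2 (valence 4) → 2 H
  atom 6: C, bond orders sum to 4 (valence 4) → 0 H
  atom 7: O, bond orders sum to 2 (valence 2) → 0 H
  atom 8: C, bond orders sum to 2 (valence 4) → 2 H
  atom 9: Cl (halogen, monovalent) → 0 H
Totals → C:4, H:4, Cl:1, F:3, O:1.
In Hill order: C4H4ClF3O.

C4H4ClF3O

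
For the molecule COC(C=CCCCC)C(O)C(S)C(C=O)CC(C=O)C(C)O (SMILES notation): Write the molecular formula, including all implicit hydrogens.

Walk through each heavy atom and fill implicit hydrogens from standard valence (C 4, N 3, O 2, S 2, halogen 1):
  atom 1: C, bond orders sum to 1 (valence 4) → 3 H
  atom 2: O, bond orders sum to 2 (valence 2) → 0 H
  atom 3: C, bond orders sum to 3 (valence 4) → 1 H
  atom 4: C, bond orders sum to 3 (valence 4) → 1 H
  atom 5: C, bond orders sum to 3 (valence 4) → 1 H
  atom 6: C, bond orders sum to 2 (valence 4) → 2 H
  atom 7: C, bond orders sum to 2 (valence 4) → 2 H
  atom 8: C, bond orders sum to 2 (valence 4) → 2 H
  atom 9: C, bond orders sum to 1 (valence 4) → 3 H
  atom 10: C, bond orders sum to 3 (valence 4) → 1 H
  atom 11: O, bond orders sum to 1 (valence 2) → 1 H
  atom 12: C, bond orders sum to 3 (valence 4) → 1 H
  atom 13: S, bond orders sum to 1 (valence 2) → 1 H
  atom 14: C, bond orders sum to 3 (valence 4) → 1 H
  atom 15: C, bond orders sum to 3 (valence 4) → 1 H
  atom 16: O, bond orders sum to 2 (valence 2) → 0 H
  atom 17: C, bond orders sum to 2 (valence 4) → 2 H
  atom 18: C, bond orders sum to 3 (valence 4) → 1 H
  atom 19: C, bond orders sum to 3 (valence 4) → 1 H
  atom 20: O, bond orders sum to 2 (valence 2) → 0 H
  atom 21: C, bond orders sum to 3 (valence 4) → 1 H
  atom 22: C, bond orders sum to 1 (valence 4) → 3 H
  atom 23: O, bond orders sum to 1 (valence 2) → 1 H
Totals → C:17, H:30, O:5, S:1.
In Hill order: C17H30O5S.

C17H30O5S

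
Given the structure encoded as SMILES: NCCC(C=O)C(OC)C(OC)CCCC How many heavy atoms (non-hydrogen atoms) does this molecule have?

16

Every atom symbol written in the SMILES (organic subset) is one heavy atom; implicit H are not written.
Heavy atoms by element → C:12, N:1, O:3.
Total: 16.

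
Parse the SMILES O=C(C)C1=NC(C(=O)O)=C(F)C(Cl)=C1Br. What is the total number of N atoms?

Scan the SMILES for N atoms (remember two-letter symbols like Cl and Br are single atoms).
Nitrogen count: 1.

1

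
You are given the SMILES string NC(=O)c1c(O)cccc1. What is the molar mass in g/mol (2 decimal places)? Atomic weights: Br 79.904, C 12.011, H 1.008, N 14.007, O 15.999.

First, the molecular formula is C7H7NO2 (counting implicit H from valence).
  C: 7 × 12.011 = 84.077
  H: 7 × 1.008 = 7.056
  N: 1 × 14.007 = 14.007
  O: 2 × 15.999 = 31.998
Sum: 7×12.011 + 7×1.008 + 1×14.007 + 2×15.999 = 137.138 → 137.14 g/mol.

137.14 g/mol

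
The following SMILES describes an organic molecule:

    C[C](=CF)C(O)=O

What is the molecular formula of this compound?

Walk through each heavy atom and fill implicit hydrogens from standard valence (C 4, N 3, O 2, S 2, halogen 1):
  atom 1: C, bond orders sum to 1 (valence 4) → 3 H
  atom 2: C with explicit H count 0
  atom 3: C, bond orders sum to 3 (valence 4) → 1 H
  atom 4: F (halogen, monovalent) → 0 H
  atom 5: C, bond orders sum to 4 (valence 4) → 0 H
  atom 6: O, bond orders sum to 1 (valence 2) → 1 H
  atom 7: O, bond orders sum to 2 (valence 2) → 0 H
Totals → C:4, H:5, F:1, O:2.

C4H5FO2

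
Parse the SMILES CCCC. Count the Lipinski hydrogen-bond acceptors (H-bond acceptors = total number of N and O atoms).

0

N atoms: 0; O atoms: 0.
Lipinski HBA = 0 + 0 = 0.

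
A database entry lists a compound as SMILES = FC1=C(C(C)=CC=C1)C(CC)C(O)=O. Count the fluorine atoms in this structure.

1

Scan the SMILES for F atoms (remember two-letter symbols like Cl and Br are single atoms).
Fluorine count: 1.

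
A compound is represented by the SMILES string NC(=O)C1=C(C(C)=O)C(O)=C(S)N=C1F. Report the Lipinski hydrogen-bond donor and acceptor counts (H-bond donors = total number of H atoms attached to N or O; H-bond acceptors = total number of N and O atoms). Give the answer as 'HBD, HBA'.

Donors: find every N or O and count the H atoms it carries.
  atom 1 (N): bond orders sum to 1 → 2 H
  atom 3 (O): bond orders sum to 2 → 0 H
  atom 8 (O): bond orders sum to 2 → 0 H
  atom 10 (O): bond orders sum to 1 → 1 H
  atom 13 (N): bond orders sum to 3 → 0 H
Lipinski HBD = 3.
Acceptors: N atoms = 2, O atoms = 3 → HBA = 5.

3, 5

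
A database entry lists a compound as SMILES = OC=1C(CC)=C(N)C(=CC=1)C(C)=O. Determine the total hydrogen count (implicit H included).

13

Walk through each heavy atom and fill implicit hydrogens from standard valence (C 4, N 3, O 2, S 2, halogen 1):
  atom 1: O, bond orders sum to 1 (valence 2) → 1 H
  atom 2: C, bond orders sum to 4 (valence 4) → 0 H
  atom 3: C, bond orders sum to 4 (valence 4) → 0 H
  atom 4: C, bond orders sum to 2 (valence 4) → 2 H
  atom 5: C, bond orders sum to 1 (valence 4) → 3 H
  atom 6: C, bond orders sum to 4 (valence 4) → 0 H
  atom 7: N, bond orders sum to 1 (valence 3) → 2 H
  atom 8: C, bond orders sum to 4 (valence 4) → 0 H
  atom 9: C, bond orders sum to 3 (valence 4) → 1 H
  atom 10: C, bond orders sum to 3 (valence 4) → 1 H
  atom 11: C, bond orders sum to 4 (valence 4) → 0 H
  atom 12: C, bond orders sum to 1 (valence 4) → 3 H
  atom 13: O, bond orders sum to 2 (valence 2) → 0 H
Total hydrogens: 13.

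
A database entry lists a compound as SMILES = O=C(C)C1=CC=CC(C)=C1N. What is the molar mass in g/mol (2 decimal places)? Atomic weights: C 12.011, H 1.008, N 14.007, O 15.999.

149.19 g/mol

First, the molecular formula is C9H11NO (counting implicit H from valence).
  C: 9 × 12.011 = 108.099
  H: 11 × 1.008 = 11.088
  N: 1 × 14.007 = 14.007
  O: 1 × 15.999 = 15.999
Sum: 9×12.011 + 11×1.008 + 1×14.007 + 1×15.999 = 149.193 → 149.19 g/mol.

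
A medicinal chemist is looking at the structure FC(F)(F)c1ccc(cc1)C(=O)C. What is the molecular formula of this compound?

C9H7F3O

Walk through each heavy atom and fill implicit hydrogens from standard valence (C 4, N 3, O 2, S 2, halogen 1); for lowercase aromatic atoms, an aromatic c carries 1 H when it has two neighbours and 0 H with three, and aromatic n carries 0 H:
  atom 1: F (halogen, monovalent) → 0 H
  atom 2: C, bond orders sum to 4 (valence 4) → 0 H
  atom 3: F (halogen, monovalent) → 0 H
  atom 4: F (halogen, monovalent) → 0 H
  atom 5: aromatic c, 3 neighbours → 0 H
  atom 6: aromatic c, 2 neighbours → 1 H
  atom 7: aromatic c, 2 neighbours → 1 H
  atom 8: aromatic c, 3 neighbours → 0 H
  atom 9: aromatic c, 2 neighbours → 1 H
  atom 10: aromatic c, 2 neighbours → 1 H
  atom 11: C, bond orders sum to 4 (valence 4) → 0 H
  atom 12: O, bond orders sum to 2 (valence 2) → 0 H
  atom 13: C, bond orders sum to 1 (valence 4) → 3 H
Totals → C:9, H:7, F:3, O:1.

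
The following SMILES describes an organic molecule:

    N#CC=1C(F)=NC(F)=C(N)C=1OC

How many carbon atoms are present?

7

Count every carbon token in the SMILES (each C, including those in ring-closure positions and inside branches).
Carbon count: 7.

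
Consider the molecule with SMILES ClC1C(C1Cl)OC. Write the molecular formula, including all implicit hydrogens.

C4H6Cl2O

Walk through each heavy atom and fill implicit hydrogens from standard valence (C 4, N 3, O 2, S 2, halogen 1):
  atom 1: Cl (halogen, monovalent) → 0 H
  atom 2: C, bond orders sum to 3 (valence 4) → 1 H
  atom 3: C, bond orders sum to 3 (valence 4) → 1 H
  atom 4: C, bond orders sum to 3 (valence 4) → 1 H
  atom 5: Cl (halogen, monovalent) → 0 H
  atom 6: O, bond orders sum to 2 (valence 2) → 0 H
  atom 7: C, bond orders sum to 1 (valence 4) → 3 H
Totals → C:4, H:6, Cl:2, O:1.
In Hill order: C4H6Cl2O.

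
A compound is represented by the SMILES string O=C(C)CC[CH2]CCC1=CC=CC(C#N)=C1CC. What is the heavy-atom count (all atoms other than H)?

18

Every atom symbol written in the SMILES (organic subset) is one heavy atom; implicit H are not written.
Heavy atoms by element → C:16, N:1, O:1.
Total: 18.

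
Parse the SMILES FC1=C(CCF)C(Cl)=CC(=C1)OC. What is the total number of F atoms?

2

Scan the SMILES for F atoms (remember two-letter symbols like Cl and Br are single atoms).
Fluorine count: 2.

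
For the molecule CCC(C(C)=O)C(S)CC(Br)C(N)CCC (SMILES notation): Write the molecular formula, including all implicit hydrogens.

C12H24BrNOS

Walk through each heavy atom and fill implicit hydrogens from standard valence (C 4, N 3, O 2, S 2, halogen 1):
  atom 1: C, bond orders sum to 1 (valence 4) → 3 H
  atom 2: C, bond orders sum to 2 (valence 4) → 2 H
  atom 3: C, bond orders sum to 3 (valence 4) → 1 H
  atom 4: C, bond orders sum to 4 (valence 4) → 0 H
  atom 5: C, bond orders sum to 1 (valence 4) → 3 H
  atom 6: O, bond orders sum to 2 (valence 2) → 0 H
  atom 7: C, bond orders sum to 3 (valence 4) → 1 H
  atom 8: S, bond orders sum to 1 (valence 2) → 1 H
  atom 9: C, bond orders sum to 2 (valence 4) → 2 H
  atom 10: C, bond orders sum to 3 (valence 4) → 1 H
  atom 11: Br (halogen, monovalent) → 0 H
  atom 12: C, bond orders sum to 3 (valence 4) → 1 H
  atom 13: N, bond orders sum to 1 (valence 3) → 2 H
  atom 14: C, bond orders sum to 2 (valence 4) → 2 H
  atom 15: C, bond orders sum to 2 (valence 4) → 2 H
  atom 16: C, bond orders sum to 1 (valence 4) → 3 H
Totals → C:12, H:24, Br:1, N:1, O:1, S:1.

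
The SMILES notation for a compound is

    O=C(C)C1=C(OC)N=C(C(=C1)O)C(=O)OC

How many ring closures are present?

1

In SMILES, each pair of matching ring-closure digits denotes one ring-closing bond; the number of such bonds equals the number of independent rings.
Ring-closure bonds here: 1.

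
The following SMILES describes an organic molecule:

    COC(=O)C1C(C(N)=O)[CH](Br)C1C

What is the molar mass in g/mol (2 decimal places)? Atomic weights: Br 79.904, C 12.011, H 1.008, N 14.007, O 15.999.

250.09 g/mol

First, the molecular formula is C8H12BrNO3 (counting implicit H from valence).
  Br: 1 × 79.904 = 79.904
  C: 8 × 12.011 = 96.088
  H: 12 × 1.008 = 12.096
  N: 1 × 14.007 = 14.007
  O: 3 × 15.999 = 47.997
Sum: 1×79.904 + 8×12.011 + 12×1.008 + 1×14.007 + 3×15.999 = 250.092 → 250.09 g/mol.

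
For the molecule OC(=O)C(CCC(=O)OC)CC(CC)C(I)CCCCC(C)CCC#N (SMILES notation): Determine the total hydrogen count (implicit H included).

34

Walk through each heavy atom and fill implicit hydrogens from standard valence (C 4, N 3, O 2, S 2, halogen 1):
  atom 1: O, bond orders sum to 1 (valence 2) → 1 H
  atom 2: C, bond orders sum to 4 (valence 4) → 0 H
  atom 3: O, bond orders sum to 2 (valence 2) → 0 H
  atom 4: C, bond orders sum to 3 (valence 4) → 1 H
  atom 5: C, bond orders sum to 2 (valence 4) → 2 H
  atom 6: C, bond orders sum to 2 (valence 4) → 2 H
  atom 7: C, bond orders sum to 4 (valence 4) → 0 H
  atom 8: O, bond orders sum to 2 (valence 2) → 0 H
  atom 9: O, bond orders sum to 2 (valence 2) → 0 H
  atom 10: C, bond orders sum to 1 (valence 4) → 3 H
  atom 11: C, bond orders sum to 2 (valence 4) → 2 H
  atom 12: C, bond orders sum to 3 (valence 4) → 1 H
  atom 13: C, bond orders sum to 2 (valence 4) → 2 H
  atom 14: C, bond orders sum to 1 (valence 4) → 3 H
  atom 15: C, bond orders sum to 3 (valence 4) → 1 H
  atom 16: I (halogen, monovalent) → 0 H
  atom 17: C, bond orders sum to 2 (valence 4) → 2 H
  atom 18: C, bond orders sum to 2 (valence 4) → 2 H
  atom 19: C, bond orders sum to 2 (valence 4) → 2 H
  atom 20: C, bond orders sum to 2 (valence 4) → 2 H
  atom 21: C, bond orders sum to 3 (valence 4) → 1 H
  atom 22: C, bond orders sum to 1 (valence 4) → 3 H
  atom 23: C, bond orders sum to 2 (valence 4) → 2 H
  atom 24: C, bond orders sum to 2 (valence 4) → 2 H
  atom 25: C, bond orders sum to 4 (valence 4) → 0 H
  atom 26: N, bond orders sum to 3 (valence 3) → 0 H
Total hydrogens: 34.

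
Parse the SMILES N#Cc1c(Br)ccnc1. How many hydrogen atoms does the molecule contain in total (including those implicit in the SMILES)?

Walk through each heavy atom and fill implicit hydrogens from standard valence (C 4, N 3, O 2, S 2, halogen 1); for lowercase aromatic atoms, an aromatic c carries 1 H when it has two neighbours and 0 H with three, and aromatic n carries 0 H:
  atom 1: N, bond orders sum to 3 (valence 3) → 0 H
  atom 2: C, bond orders sum to 4 (valence 4) → 0 H
  atom 3: aromatic c, 3 neighbours → 0 H
  atom 4: aromatic c, 3 neighbours → 0 H
  atom 5: Br (halogen, monovalent) → 0 H
  atom 6: aromatic c, 2 neighbours → 1 H
  atom 7: aromatic c, 2 neighbours → 1 H
  atom 8: aromatic n, 2 neighbours → 0 H
  atom 9: aromatic c, 2 neighbours → 1 H
Total hydrogens: 3.

3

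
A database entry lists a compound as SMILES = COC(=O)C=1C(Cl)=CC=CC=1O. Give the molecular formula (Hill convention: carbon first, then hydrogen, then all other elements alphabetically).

Walk through each heavy atom and fill implicit hydrogens from standard valence (C 4, N 3, O 2, S 2, halogen 1):
  atom 1: C, bond orders sum to 1 (valence 4) → 3 H
  atom 2: O, bond orders sum to 2 (valence 2) → 0 H
  atom 3: C, bond orders sum to 4 (valence 4) → 0 H
  atom 4: O, bond orders sum to 2 (valence 2) → 0 H
  atom 5: C, bond orders sum to 4 (valence 4) → 0 H
  atom 6: C, bond orders sum to 4 (valence 4) → 0 H
  atom 7: Cl (halogen, monovalent) → 0 H
  atom 8: C, bond orders sum to 3 (valence 4) → 1 H
  atom 9: C, bond orders sum to 3 (valence 4) → 1 H
  atom 10: C, bond orders sum to 3 (valence 4) → 1 H
  atom 11: C, bond orders sum to 4 (valence 4) → 0 H
  atom 12: O, bond orders sum to 1 (valence 2) → 1 H
Totals → C:8, H:7, Cl:1, O:3.

C8H7ClO3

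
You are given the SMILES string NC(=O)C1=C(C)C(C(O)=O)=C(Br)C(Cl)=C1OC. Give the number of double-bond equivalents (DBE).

6

Degree of unsaturation = (number of rings) + (number of π bonds).
Ring closures in the SMILES: 1.
π bonds: 5 double bonds (each 1 DoU) → 5 DoU from unsaturation.
Total DoU = 1 + 5 = 6.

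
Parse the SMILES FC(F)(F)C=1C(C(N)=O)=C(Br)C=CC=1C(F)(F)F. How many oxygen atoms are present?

Scan the SMILES for O atoms (remember two-letter symbols like Cl and Br are single atoms).
Oxygen count: 1.

1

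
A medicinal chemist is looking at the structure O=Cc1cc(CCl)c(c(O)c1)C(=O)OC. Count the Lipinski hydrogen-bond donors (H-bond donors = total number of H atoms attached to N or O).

1

Donors: find every N or O and count the H atoms it carries.
  atom 1 (O): bond orders sum to 2 → 0 H
  atom 10 (O): bond orders sum to 1 → 1 H
  atom 13 (O): bond orders sum to 2 → 0 H
  atom 14 (O): bond orders sum to 2 → 0 H
Lipinski HBD = 1.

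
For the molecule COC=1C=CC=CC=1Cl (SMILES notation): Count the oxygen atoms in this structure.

Scan the SMILES for O atoms (remember two-letter symbols like Cl and Br are single atoms).
Oxygen count: 1.

1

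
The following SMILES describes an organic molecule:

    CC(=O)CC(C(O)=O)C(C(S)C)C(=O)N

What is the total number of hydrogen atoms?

Walk through each heavy atom and fill implicit hydrogens from standard valence (C 4, N 3, O 2, S 2, halogen 1):
  atom 1: C, bond orders sum to 1 (valence 4) → 3 H
  atom 2: C, bond orders sum to 4 (valence 4) → 0 H
  atom 3: O, bond orders sum to 2 (valence 2) → 0 H
  atom 4: C, bond orders sum to 2 (valence 4) → 2 H
  atom 5: C, bond orders sum to 3 (valence 4) → 1 H
  atom 6: C, bond orders sum to 4 (valence 4) → 0 H
  atom 7: O, bond orders sum to 1 (valence 2) → 1 H
  atom 8: O, bond orders sum to 2 (valence 2) → 0 H
  atom 9: C, bond orders sum to 3 (valence 4) → 1 H
  atom 10: C, bond orders sum to 3 (valence 4) → 1 H
  atom 11: S, bond orders sum to 1 (valence 2) → 1 H
  atom 12: C, bond orders sum to 1 (valence 4) → 3 H
  atom 13: C, bond orders sum to 4 (valence 4) → 0 H
  atom 14: O, bond orders sum to 2 (valence 2) → 0 H
  atom 15: N, bond orders sum to 1 (valence 3) → 2 H
Total hydrogens: 15.

15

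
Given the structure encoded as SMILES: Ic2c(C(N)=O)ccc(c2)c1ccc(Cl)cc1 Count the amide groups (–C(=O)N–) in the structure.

1

The amide motif appears at heavy-atom position 4 in the SMILES.
Amide count: 1.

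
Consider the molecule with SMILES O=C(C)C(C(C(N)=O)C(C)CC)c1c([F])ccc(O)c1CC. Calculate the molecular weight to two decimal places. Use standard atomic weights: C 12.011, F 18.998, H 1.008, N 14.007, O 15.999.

First, the molecular formula is C17H24FNO3 (counting implicit H from valence).
  C: 17 × 12.011 = 204.187
  F: 1 × 18.998 = 18.998
  H: 24 × 1.008 = 24.192
  N: 1 × 14.007 = 14.007
  O: 3 × 15.999 = 47.997
Sum: 17×12.011 + 1×18.998 + 24×1.008 + 1×14.007 + 3×15.999 = 309.381 → 309.38 g/mol.

309.38 g/mol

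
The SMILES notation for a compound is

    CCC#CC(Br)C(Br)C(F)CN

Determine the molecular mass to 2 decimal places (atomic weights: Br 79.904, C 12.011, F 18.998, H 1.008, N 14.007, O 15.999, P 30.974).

301.00 g/mol

First, the molecular formula is C8H12Br2FN (counting implicit H from valence).
  Br: 2 × 79.904 = 159.808
  C: 8 × 12.011 = 96.088
  F: 1 × 18.998 = 18.998
  H: 12 × 1.008 = 12.096
  N: 1 × 14.007 = 14.007
Sum: 2×79.904 + 8×12.011 + 1×18.998 + 12×1.008 + 1×14.007 = 300.997 → 301.00 g/mol.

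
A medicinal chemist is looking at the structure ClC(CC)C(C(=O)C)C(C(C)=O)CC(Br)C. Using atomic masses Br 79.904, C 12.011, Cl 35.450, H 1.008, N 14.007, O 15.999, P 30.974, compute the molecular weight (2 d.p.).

311.64 g/mol

First, the molecular formula is C12H20BrClO2 (counting implicit H from valence).
  Br: 1 × 79.904 = 79.904
  C: 12 × 12.011 = 144.132
  Cl: 1 × 35.450 = 35.450
  H: 20 × 1.008 = 20.160
  O: 2 × 15.999 = 31.998
Sum: 1×79.904 + 12×12.011 + 1×35.450 + 20×1.008 + 2×15.999 = 311.644 → 311.64 g/mol.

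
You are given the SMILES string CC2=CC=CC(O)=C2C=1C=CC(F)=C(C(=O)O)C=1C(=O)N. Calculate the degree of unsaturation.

10

Degree of unsaturation = (number of rings) + (number of π bonds).
Ring closures in the SMILES: 2.
π bonds: 8 double bonds (each 1 DoU) → 8 DoU from unsaturation.
Total DoU = 2 + 8 = 10.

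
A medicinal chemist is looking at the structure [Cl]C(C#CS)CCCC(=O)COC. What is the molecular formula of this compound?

Walk through each heavy atom and fill implicit hydrogens from standard valence (C 4, N 3, O 2, S 2, halogen 1):
  atom 1: Cl with explicit H count 0
  atom 2: C, bond orders sum to 3 (valence 4) → 1 H
  atom 3: C, bond orders sum to 4 (valence 4) → 0 H
  atom 4: C, bond orders sum to 4 (valence 4) → 0 H
  atom 5: S, bond orders sum to 1 (valence 2) → 1 H
  atom 6: C, bond orders sum to 2 (valence 4) → 2 H
  atom 7: C, bond orders sum to 2 (valence 4) → 2 H
  atom 8: C, bond orders sum to 2 (valence 4) → 2 H
  atom 9: C, bond orders sum to 4 (valence 4) → 0 H
  atom 10: O, bond orders sum to 2 (valence 2) → 0 H
  atom 11: C, bond orders sum to 2 (valence 4) → 2 H
  atom 12: O, bond orders sum to 2 (valence 2) → 0 H
  atom 13: C, bond orders sum to 1 (valence 4) → 3 H
Totals → C:9, H:13, Cl:1, O:2, S:1.
In Hill order: C9H13ClO2S.

C9H13ClO2S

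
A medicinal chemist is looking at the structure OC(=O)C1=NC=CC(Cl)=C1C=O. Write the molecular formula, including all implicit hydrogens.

Walk through each heavy atom and fill implicit hydrogens from standard valence (C 4, N 3, O 2, S 2, halogen 1):
  atom 1: O, bond orders sum to 1 (valence 2) → 1 H
  atom 2: C, bond orders sum to 4 (valence 4) → 0 H
  atom 3: O, bond orders sum to 2 (valence 2) → 0 H
  atom 4: C, bond orders sum to 4 (valence 4) → 0 H
  atom 5: N, bond orders sum to 3 (valence 3) → 0 H
  atom 6: C, bond orders sum to 3 (valence 4) → 1 H
  atom 7: C, bond orders sum to 3 (valence 4) → 1 H
  atom 8: C, bond orders sum to 4 (valence 4) → 0 H
  atom 9: Cl (halogen, monovalent) → 0 H
  atom 10: C, bond orders sum to 4 (valence 4) → 0 H
  atom 11: C, bond orders sum to 3 (valence 4) → 1 H
  atom 12: O, bond orders sum to 2 (valence 2) → 0 H
Totals → C:7, H:4, Cl:1, N:1, O:3.
In Hill order: C7H4ClNO3.

C7H4ClNO3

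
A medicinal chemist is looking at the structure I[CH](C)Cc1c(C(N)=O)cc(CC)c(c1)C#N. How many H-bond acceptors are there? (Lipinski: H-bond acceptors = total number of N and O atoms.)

3

N atoms: 2; O atoms: 1.
Lipinski HBA = 2 + 1 = 3.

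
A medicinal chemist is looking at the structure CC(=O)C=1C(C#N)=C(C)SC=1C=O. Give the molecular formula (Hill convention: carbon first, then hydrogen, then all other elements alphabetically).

Walk through each heavy atom and fill implicit hydrogens from standard valence (C 4, N 3, O 2, S 2, halogen 1):
  atom 1: C, bond orders sum to 1 (valence 4) → 3 H
  atom 2: C, bond orders sum to 4 (valence 4) → 0 H
  atom 3: O, bond orders sum to 2 (valence 2) → 0 H
  atom 4: C, bond orders sum to 4 (valence 4) → 0 H
  atom 5: C, bond orders sum to 4 (valence 4) → 0 H
  atom 6: C, bond orders sum to 4 (valence 4) → 0 H
  atom 7: N, bond orders sum to 3 (valence 3) → 0 H
  atom 8: C, bond orders sum to 4 (valence 4) → 0 H
  atom 9: C, bond orders sum to 1 (valence 4) → 3 H
  atom 10: S, bond orders sum to 2 (valence 2) → 0 H
  atom 11: C, bond orders sum to 4 (valence 4) → 0 H
  atom 12: C, bond orders sum to 3 (valence 4) → 1 H
  atom 13: O, bond orders sum to 2 (valence 2) → 0 H
Totals → C:9, H:7, N:1, O:2, S:1.

C9H7NO2S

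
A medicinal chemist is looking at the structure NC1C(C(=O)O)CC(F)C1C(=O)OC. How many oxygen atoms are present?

Scan the SMILES for O atoms (remember two-letter symbols like Cl and Br are single atoms).
Oxygen count: 4.

4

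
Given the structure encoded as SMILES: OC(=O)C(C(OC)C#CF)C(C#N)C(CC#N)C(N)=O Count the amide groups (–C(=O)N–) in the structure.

1

The amide motif appears at heavy-atom position 18 in the SMILES.
Other groups present: 1 alkyne, 1 carboxylic acid, 1 ether, 2 nitrile.
Amide count: 1.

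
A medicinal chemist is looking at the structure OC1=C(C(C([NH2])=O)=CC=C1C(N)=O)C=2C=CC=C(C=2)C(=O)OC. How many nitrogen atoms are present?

2

Scan the SMILES for N atoms (remember two-letter symbols like Cl and Br are single atoms).
Nitrogen count: 2.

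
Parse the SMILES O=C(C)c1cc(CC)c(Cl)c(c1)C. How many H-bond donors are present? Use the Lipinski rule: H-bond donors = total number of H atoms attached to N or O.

0

Donors: find every N or O and count the H atoms it carries.
  atom 1 (O): bond orders sum to 2 → 0 H
Lipinski HBD = 0.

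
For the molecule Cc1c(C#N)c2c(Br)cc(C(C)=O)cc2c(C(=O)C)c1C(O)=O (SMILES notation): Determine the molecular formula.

Walk through each heavy atom and fill implicit hydrogens from standard valence (C 4, N 3, O 2, S 2, halogen 1); for lowercase aromatic atoms, an aromatic c carries 1 H when it has two neighbours and 0 H with three, and aromatic n carries 0 H:
  atom 1: C, bond orders sum to 1 (valence 4) → 3 H
  atom 2: aromatic c, 3 neighbours → 0 H
  atom 3: aromatic c, 3 neighbours → 0 H
  atom 4: C, bond orders sum to 4 (valence 4) → 0 H
  atom 5: N, bond orders sum to 3 (valence 3) → 0 H
  atom 6: aromatic c, 3 neighbours → 0 H
  atom 7: aromatic c, 3 neighbours → 0 H
  atom 8: Br (halogen, monovalent) → 0 H
  atom 9: aromatic c, 2 neighbours → 1 H
  atom 10: aromatic c, 3 neighbours → 0 H
  atom 11: C, bond orders sum to 4 (valence 4) → 0 H
  atom 12: C, bond orders sum to 1 (valence 4) → 3 H
  atom 13: O, bond orders sum to 2 (valence 2) → 0 H
  atom 14: aromatic c, 2 neighbours → 1 H
  atom 15: aromatic c, 3 neighbours → 0 H
  atom 16: aromatic c, 3 neighbours → 0 H
  atom 17: C, bond orders sum to 4 (valence 4) → 0 H
  atom 18: O, bond orders sum to 2 (valence 2) → 0 H
  atom 19: C, bond orders sum to 1 (valence 4) → 3 H
  atom 20: aromatic c, 3 neighbours → 0 H
  atom 21: C, bond orders sum to 4 (valence 4) → 0 H
  atom 22: O, bond orders sum to 1 (valence 2) → 1 H
  atom 23: O, bond orders sum to 2 (valence 2) → 0 H
Totals → C:17, H:12, Br:1, N:1, O:4.

C17H12BrNO4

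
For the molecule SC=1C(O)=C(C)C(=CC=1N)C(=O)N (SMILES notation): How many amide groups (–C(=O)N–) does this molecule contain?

The amide motif appears at heavy-atom position 11 in the SMILES.
Other groups present: 1 hydroxyl, 1 primary amine, 1 thiol.
Amide count: 1.

1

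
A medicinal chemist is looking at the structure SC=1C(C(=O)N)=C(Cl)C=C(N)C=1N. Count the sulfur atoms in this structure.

Scan the SMILES for S atoms (remember two-letter symbols like Cl and Br are single atoms).
Sulfur count: 1.

1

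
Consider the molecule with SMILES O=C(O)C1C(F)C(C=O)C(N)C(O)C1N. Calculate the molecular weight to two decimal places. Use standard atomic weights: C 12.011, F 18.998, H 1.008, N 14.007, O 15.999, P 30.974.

First, the molecular formula is C8H13FN2O4 (counting implicit H from valence).
  C: 8 × 12.011 = 96.088
  F: 1 × 18.998 = 18.998
  H: 13 × 1.008 = 13.104
  N: 2 × 14.007 = 28.014
  O: 4 × 15.999 = 63.996
Sum: 8×12.011 + 1×18.998 + 13×1.008 + 2×14.007 + 4×15.999 = 220.200 → 220.20 g/mol.

220.20 g/mol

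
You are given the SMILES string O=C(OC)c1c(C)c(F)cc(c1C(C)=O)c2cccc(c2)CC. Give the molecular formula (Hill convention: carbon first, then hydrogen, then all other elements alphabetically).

Walk through each heavy atom and fill implicit hydrogens from standard valence (C 4, N 3, O 2, S 2, halogen 1); for lowercase aromatic atoms, an aromatic c carries 1 H when it has two neighbours and 0 H with three, and aromatic n carries 0 H:
  atom 1: O, bond orders sum to 2 (valence 2) → 0 H
  atom 2: C, bond orders sum to 4 (valence 4) → 0 H
  atom 3: O, bond orders sum to 2 (valence 2) → 0 H
  atom 4: C, bond orders sum to 1 (valence 4) → 3 H
  atom 5: aromatic c, 3 neighbours → 0 H
  atom 6: aromatic c, 3 neighbours → 0 H
  atom 7: C, bond orders sum to 1 (valence 4) → 3 H
  atom 8: aromatic c, 3 neighbours → 0 H
  atom 9: F (halogen, monovalent) → 0 H
  atom 10: aromatic c, 2 neighbours → 1 H
  atom 11: aromatic c, 3 neighbours → 0 H
  atom 12: aromatic c, 3 neighbours → 0 H
  atom 13: C, bond orders sum to 4 (valence 4) → 0 H
  atom 14: C, bond orders sum to 1 (valence 4) → 3 H
  atom 15: O, bond orders sum to 2 (valence 2) → 0 H
  atom 16: aromatic c, 3 neighbours → 0 H
  atom 17: aromatic c, 2 neighbours → 1 H
  atom 18: aromatic c, 2 neighbours → 1 H
  atom 19: aromatic c, 2 neighbours → 1 H
  atom 20: aromatic c, 3 neighbours → 0 H
  atom 21: aromatic c, 2 neighbours → 1 H
  atom 22: C, bond orders sum to 2 (valence 4) → 2 H
  atom 23: C, bond orders sum to 1 (valence 4) → 3 H
Totals → C:19, H:19, F:1, O:3.
In Hill order: C19H19FO3.

C19H19FO3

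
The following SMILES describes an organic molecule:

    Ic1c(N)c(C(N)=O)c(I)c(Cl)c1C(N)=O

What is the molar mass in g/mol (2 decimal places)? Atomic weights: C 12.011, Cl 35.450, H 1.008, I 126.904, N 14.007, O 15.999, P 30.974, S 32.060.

First, the molecular formula is C8H6ClI2N3O2 (counting implicit H from valence).
  C: 8 × 12.011 = 96.088
  Cl: 1 × 35.450 = 35.450
  H: 6 × 1.008 = 6.048
  I: 2 × 126.904 = 253.808
  N: 3 × 14.007 = 42.021
  O: 2 × 15.999 = 31.998
Sum: 8×12.011 + 1×35.450 + 6×1.008 + 2×126.904 + 3×14.007 + 2×15.999 = 465.413 → 465.41 g/mol.

465.41 g/mol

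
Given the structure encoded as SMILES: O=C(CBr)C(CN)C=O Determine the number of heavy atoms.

9

Every atom symbol written in the SMILES (organic subset) is one heavy atom; implicit H are not written.
Heavy atoms by element → Br:1, C:5, N:1, O:2.
Total: 9.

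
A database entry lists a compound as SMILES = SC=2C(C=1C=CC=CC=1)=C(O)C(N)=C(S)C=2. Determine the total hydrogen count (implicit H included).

Walk through each heavy atom and fill implicit hydrogens from standard valence (C 4, N 3, O 2, S 2, halogen 1):
  atom 1: S, bond orders sum to 1 (valence 2) → 1 H
  atom 2: C, bond orders sum to 4 (valence 4) → 0 H
  atom 3: C, bond orders sum to 4 (valence 4) → 0 H
  atom 4: C, bond orders sum to 4 (valence 4) → 0 H
  atom 5: C, bond orders sum to 3 (valence 4) → 1 H
  atom 6: C, bond orders sum to 3 (valence 4) → 1 H
  atom 7: C, bond orders sum to 3 (valence 4) → 1 H
  atom 8: C, bond orders sum to 3 (valence 4) → 1 H
  atom 9: C, bond orders sum to 3 (valence 4) → 1 H
  atom 10: C, bond orders sum to 4 (valence 4) → 0 H
  atom 11: O, bond orders sum to 1 (valence 2) → 1 H
  atom 12: C, bond orders sum to 4 (valence 4) → 0 H
  atom 13: N, bond orders sum to 1 (valence 3) → 2 H
  atom 14: C, bond orders sum to 4 (valence 4) → 0 H
  atom 15: S, bond orders sum to 1 (valence 2) → 1 H
  atom 16: C, bond orders sum to 3 (valence 4) → 1 H
Total hydrogens: 11.

11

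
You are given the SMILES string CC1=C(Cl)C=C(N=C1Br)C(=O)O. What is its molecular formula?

C7H5BrClNO2

Walk through each heavy atom and fill implicit hydrogens from standard valence (C 4, N 3, O 2, S 2, halogen 1):
  atom 1: C, bond orders sum to 1 (valence 4) → 3 H
  atom 2: C, bond orders sum to 4 (valence 4) → 0 H
  atom 3: C, bond orders sum to 4 (valence 4) → 0 H
  atom 4: Cl (halogen, monovalent) → 0 H
  atom 5: C, bond orders sum to 3 (valence 4) → 1 H
  atom 6: C, bond orders sum to 4 (valence 4) → 0 H
  atom 7: N, bond orders sum to 3 (valence 3) → 0 H
  atom 8: C, bond orders sum to 4 (valence 4) → 0 H
  atom 9: Br (halogen, monovalent) → 0 H
  atom 10: C, bond orders sum to 4 (valence 4) → 0 H
  atom 11: O, bond orders sum to 2 (valence 2) → 0 H
  atom 12: O, bond orders sum to 1 (valence 2) → 1 H
Totals → C:7, H:5, Br:1, Cl:1, N:1, O:2.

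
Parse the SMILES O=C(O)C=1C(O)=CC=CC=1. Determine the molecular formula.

Walk through each heavy atom and fill implicit hydrogens from standard valence (C 4, N 3, O 2, S 2, halogen 1):
  atom 1: O, bond orders sum to 2 (valence 2) → 0 H
  atom 2: C, bond orders sum to 4 (valence 4) → 0 H
  atom 3: O, bond orders sum to 1 (valence 2) → 1 H
  atom 4: C, bond orders sum to 4 (valence 4) → 0 H
  atom 5: C, bond orders sum to 4 (valence 4) → 0 H
  atom 6: O, bond orders sum to 1 (valence 2) → 1 H
  atom 7: C, bond orders sum to 3 (valence 4) → 1 H
  atom 8: C, bond orders sum to 3 (valence 4) → 1 H
  atom 9: C, bond orders sum to 3 (valence 4) → 1 H
  atom 10: C, bond orders sum to 3 (valence 4) → 1 H
Totals → C:7, H:6, O:3.
In Hill order: C7H6O3.

C7H6O3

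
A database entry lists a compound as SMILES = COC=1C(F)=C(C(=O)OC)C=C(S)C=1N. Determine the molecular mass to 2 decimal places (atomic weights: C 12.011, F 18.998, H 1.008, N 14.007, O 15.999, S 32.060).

231.24 g/mol

First, the molecular formula is C9H10FNO3S (counting implicit H from valence).
  C: 9 × 12.011 = 108.099
  F: 1 × 18.998 = 18.998
  H: 10 × 1.008 = 10.080
  N: 1 × 14.007 = 14.007
  O: 3 × 15.999 = 47.997
  S: 1 × 32.060 = 32.060
Sum: 9×12.011 + 1×18.998 + 10×1.008 + 1×14.007 + 3×15.999 + 1×32.060 = 231.241 → 231.24 g/mol.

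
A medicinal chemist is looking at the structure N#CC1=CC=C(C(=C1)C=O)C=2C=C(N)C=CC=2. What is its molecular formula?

Walk through each heavy atom and fill implicit hydrogens from standard valence (C 4, N 3, O 2, S 2, halogen 1):
  atom 1: N, bond orders sum to 3 (valence 3) → 0 H
  atom 2: C, bond orders sum to 4 (valence 4) → 0 H
  atom 3: C, bond orders sum to 4 (valence 4) → 0 H
  atom 4: C, bond orders sum to 3 (valence 4) → 1 H
  atom 5: C, bond orders sum to 3 (valence 4) → 1 H
  atom 6: C, bond orders sum to 4 (valence 4) → 0 H
  atom 7: C, bond orders sum to 4 (valence 4) → 0 H
  atom 8: C, bond orders sum to 3 (valence 4) → 1 H
  atom 9: C, bond orders sum to 3 (valence 4) → 1 H
  atom 10: O, bond orders sum to 2 (valence 2) → 0 H
  atom 11: C, bond orders sum to 4 (valence 4) → 0 H
  atom 12: C, bond orders sum to 3 (valence 4) → 1 H
  atom 13: C, bond orders sum to 4 (valence 4) → 0 H
  atom 14: N, bond orders sum to 1 (valence 3) → 2 H
  atom 15: C, bond orders sum to 3 (valence 4) → 1 H
  atom 16: C, bond orders sum to 3 (valence 4) → 1 H
  atom 17: C, bond orders sum to 3 (valence 4) → 1 H
Totals → C:14, H:10, N:2, O:1.
In Hill order: C14H10N2O.

C14H10N2O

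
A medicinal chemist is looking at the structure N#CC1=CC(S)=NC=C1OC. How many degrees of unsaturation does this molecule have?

Molecular formula: C7H6N2OS.
DoU = (2C + 2 + N − H − X) / 2, where X is the halogen count and O/S are ignored.
    = (2·7 + 2 + 2 − 6 − 0) / 2 = 12 / 2 = 6.

6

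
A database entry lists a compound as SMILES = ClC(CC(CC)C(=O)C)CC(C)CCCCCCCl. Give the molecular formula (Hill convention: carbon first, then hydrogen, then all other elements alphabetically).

C16H30Cl2O

Walk through each heavy atom and fill implicit hydrogens from standard valence (C 4, N 3, O 2, S 2, halogen 1):
  atom 1: Cl (halogen, monovalent) → 0 H
  atom 2: C, bond orders sum to 3 (valence 4) → 1 H
  atom 3: C, bond orders sum to 2 (valence 4) → 2 H
  atom 4: C, bond orders sum to 3 (valence 4) → 1 H
  atom 5: C, bond orders sum to 2 (valence 4) → 2 H
  atom 6: C, bond orders sum to 1 (valence 4) → 3 H
  atom 7: C, bond orders sum to 4 (valence 4) → 0 H
  atom 8: O, bond orders sum to 2 (valence 2) → 0 H
  atom 9: C, bond orders sum to 1 (valence 4) → 3 H
  atom 10: C, bond orders sum to 2 (valence 4) → 2 H
  atom 11: C, bond orders sum to 3 (valence 4) → 1 H
  atom 12: C, bond orders sum to 1 (valence 4) → 3 H
  atom 13: C, bond orders sum to 2 (valence 4) → 2 H
  atom 14: C, bond orders sum to 2 (valence 4) → 2 H
  atom 15: C, bond orders sum to 2 (valence 4) → 2 H
  atom 16: C, bond orders sum to 2 (valence 4) → 2 H
  atom 17: C, bond orders sum to 2 (valence 4) → 2 H
  atom 18: C, bond orders sum to 2 (valence 4) → 2 H
  atom 19: Cl (halogen, monovalent) → 0 H
Totals → C:16, H:30, Cl:2, O:1.
In Hill order: C16H30Cl2O.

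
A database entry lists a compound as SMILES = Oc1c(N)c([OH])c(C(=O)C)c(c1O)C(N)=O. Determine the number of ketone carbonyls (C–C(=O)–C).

The ketone motif appears at heavy-atom position 8 in the SMILES.
Other groups present: 1 amide, 3 hydroxyl, 1 primary amine.
Ketone count: 1.

1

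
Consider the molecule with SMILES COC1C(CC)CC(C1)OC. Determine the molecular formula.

Walk through each heavy atom and fill implicit hydrogens from standard valence (C 4, N 3, O 2, S 2, halogen 1):
  atom 1: C, bond orders sum to 1 (valence 4) → 3 H
  atom 2: O, bond orders sum to 2 (valence 2) → 0 H
  atom 3: C, bond orders sum to 3 (valence 4) → 1 H
  atom 4: C, bond orders sum to 3 (valence 4) → 1 H
  atom 5: C, bond orders sum to 2 (valence 4) → 2 H
  atom 6: C, bond orders sum to 1 (valence 4) → 3 H
  atom 7: C, bond orders sum to 2 (valence 4) → 2 H
  atom 8: C, bond orders sum to 3 (valence 4) → 1 H
  atom 9: C, bond orders sum to 2 (valence 4) → 2 H
  atom 10: O, bond orders sum to 2 (valence 2) → 0 H
  atom 11: C, bond orders sum to 1 (valence 4) → 3 H
Totals → C:9, H:18, O:2.
In Hill order: C9H18O2.

C9H18O2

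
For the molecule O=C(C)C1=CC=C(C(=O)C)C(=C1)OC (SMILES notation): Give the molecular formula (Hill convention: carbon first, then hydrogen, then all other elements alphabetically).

Walk through each heavy atom and fill implicit hydrogens from standard valence (C 4, N 3, O 2, S 2, halogen 1):
  atom 1: O, bond orders sum to 2 (valence 2) → 0 H
  atom 2: C, bond orders sum to 4 (valence 4) → 0 H
  atom 3: C, bond orders sum to 1 (valence 4) → 3 H
  atom 4: C, bond orders sum to 4 (valence 4) → 0 H
  atom 5: C, bond orders sum to 3 (valence 4) → 1 H
  atom 6: C, bond orders sum to 3 (valence 4) → 1 H
  atom 7: C, bond orders sum to 4 (valence 4) → 0 H
  atom 8: C, bond orders sum to 4 (valence 4) → 0 H
  atom 9: O, bond orders sum to 2 (valence 2) → 0 H
  atom 10: C, bond orders sum to 1 (valence 4) → 3 H
  atom 11: C, bond orders sum to 4 (valence 4) → 0 H
  atom 12: C, bond orders sum to 3 (valence 4) → 1 H
  atom 13: O, bond orders sum to 2 (valence 2) → 0 H
  atom 14: C, bond orders sum to 1 (valence 4) → 3 H
Totals → C:11, H:12, O:3.

C11H12O3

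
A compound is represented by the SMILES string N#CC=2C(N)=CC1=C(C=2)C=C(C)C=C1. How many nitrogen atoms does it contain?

Scan the SMILES for N atoms (remember two-letter symbols like Cl and Br are single atoms).
Nitrogen count: 2.

2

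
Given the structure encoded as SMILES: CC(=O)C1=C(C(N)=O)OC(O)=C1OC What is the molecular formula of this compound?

C8H9NO5

Walk through each heavy atom and fill implicit hydrogens from standard valence (C 4, N 3, O 2, S 2, halogen 1):
  atom 1: C, bond orders sum to 1 (valence 4) → 3 H
  atom 2: C, bond orders sum to 4 (valence 4) → 0 H
  atom 3: O, bond orders sum to 2 (valence 2) → 0 H
  atom 4: C, bond orders sum to 4 (valence 4) → 0 H
  atom 5: C, bond orders sum to 4 (valence 4) → 0 H
  atom 6: C, bond orders sum to 4 (valence 4) → 0 H
  atom 7: N, bond orders sum to 1 (valence 3) → 2 H
  atom 8: O, bond orders sum to 2 (valence 2) → 0 H
  atom 9: O, bond orders sum to 2 (valence 2) → 0 H
  atom 10: C, bond orders sum to 4 (valence 4) → 0 H
  atom 11: O, bond orders sum to 1 (valence 2) → 1 H
  atom 12: C, bond orders sum to 4 (valence 4) → 0 H
  atom 13: O, bond orders sum to 2 (valence 2) → 0 H
  atom 14: C, bond orders sum to 1 (valence 4) → 3 H
Totals → C:8, H:9, N:1, O:5.
In Hill order: C8H9NO5.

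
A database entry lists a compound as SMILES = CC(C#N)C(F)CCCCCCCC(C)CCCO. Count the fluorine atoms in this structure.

Scan the SMILES for F atoms (remember two-letter symbols like Cl and Br are single atoms).
Fluorine count: 1.

1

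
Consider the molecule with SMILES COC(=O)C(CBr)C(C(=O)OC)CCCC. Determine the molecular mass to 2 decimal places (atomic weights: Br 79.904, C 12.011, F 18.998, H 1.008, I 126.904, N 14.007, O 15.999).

First, the molecular formula is C11H19BrO4 (counting implicit H from valence).
  Br: 1 × 79.904 = 79.904
  C: 11 × 12.011 = 132.121
  H: 19 × 1.008 = 19.152
  O: 4 × 15.999 = 63.996
Sum: 1×79.904 + 11×12.011 + 19×1.008 + 4×15.999 = 295.173 → 295.17 g/mol.

295.17 g/mol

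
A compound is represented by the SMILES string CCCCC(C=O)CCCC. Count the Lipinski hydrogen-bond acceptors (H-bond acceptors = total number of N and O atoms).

N atoms: 0; O atoms: 1.
Lipinski HBA = 0 + 1 = 1.

1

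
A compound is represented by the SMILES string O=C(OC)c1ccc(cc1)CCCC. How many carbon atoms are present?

Count every carbon token in the SMILES (each C, including those in ring-closure positions and inside branches).
Carbon count: 12.

12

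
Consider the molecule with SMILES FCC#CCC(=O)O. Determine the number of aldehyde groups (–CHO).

Scan the SMILES for the aldehyde motif — none present.
Groups that are present: 1 alkyne, 1 carboxylic acid.

0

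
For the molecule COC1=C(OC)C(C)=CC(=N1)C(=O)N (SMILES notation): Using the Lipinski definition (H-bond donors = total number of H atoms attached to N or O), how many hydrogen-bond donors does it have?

2

Donors: find every N or O and count the H atoms it carries.
  atom 2 (O): bond orders sum to 2 → 0 H
  atom 5 (O): bond orders sum to 2 → 0 H
  atom 11 (N): bond orders sum to 3 → 0 H
  atom 13 (O): bond orders sum to 2 → 0 H
  atom 14 (N): bond orders sum to 1 → 2 H
Lipinski HBD = 2.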